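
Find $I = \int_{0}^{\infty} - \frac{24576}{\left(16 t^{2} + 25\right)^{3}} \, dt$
$- \frac{1152 \pi}{3125}$

Recall the elementary integral
$$J(a) = \int_{0}^{\infty} - \frac{6}{a^{2} + t^{2}} \, dt = - \frac{3 \pi}{a}.$$

Differentiating under the integral sign with respect to $a$,
$$\frac{dJ}{da} = \int_{0}^{\infty} \frac{12 a}{\left(a^{2} + t^{2}\right)^{2}} \, dt = \frac{3 \pi}{a^{2}},$$
so $\int_{0}^{\infty} - \frac{6}{\left(a^{2} + t^{2}\right)^{2}} \, dt = - \frac{3 \pi}{2 a^{3}}$.

Repeating — each differentiation of $1/(t^2+a^2)^j$ produces $-2ja/(t^2+a^2)^{j+1}$ — and dividing through by $-2ja$ at each step yields, after $2$ differentiations in total,
$$\int_{0}^{\infty} - \frac{6}{\left(a^{2} + t^{2}\right)^{3}} \, dt = - \frac{9 \pi}{8 a^{5}}.$$

Setting $a = \frac{5}{4}$:
$$I = - \frac{1152 \pi}{3125}.$$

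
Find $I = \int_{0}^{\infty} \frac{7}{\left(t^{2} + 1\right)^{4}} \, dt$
$\frac{35 \pi}{32}$

Start from the standard arctangent integral
$$J(a) = \int_{0}^{\infty} \frac{7}{a^{2} + t^{2}} \, dt = \frac{7 \pi}{2 a}.$$

Differentiating under the integral sign with respect to $a$,
$$\frac{dJ}{da} = \int_{0}^{\infty} - \frac{14 a}{\left(a^{2} + t^{2}\right)^{2}} \, dt = - \frac{7 \pi}{2 a^{2}},$$
so $\int_{0}^{\infty} \frac{7}{\left(a^{2} + t^{2}\right)^{2}} \, dt = \frac{7 \pi}{4 a^{3}}$.

Repeating — each differentiation of $1/(t^2+a^2)^j$ produces $-2ja/(t^2+a^2)^{j+1}$ — and dividing through by $-2ja$ at each step yields, after $3$ differentiations in total,
$$\int_{0}^{\infty} \frac{7}{\left(a^{2} + t^{2}\right)^{4}} \, dt = \frac{35 \pi}{32 a^{7}}.$$

Setting $a = 1$:
$$I = \frac{35 \pi}{32}.$$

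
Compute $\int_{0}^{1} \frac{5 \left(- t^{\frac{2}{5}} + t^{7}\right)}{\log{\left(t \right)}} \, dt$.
$- \log{\left(\frac{16807}{102400000} \right)}$

Replace the exponent $\frac{2}{5}$ by a parameter $a$: let $I(a) = \int_{0}^{1} \frac{5 \left(t^{7} - t^{a}\right)}{\log{\left(t \right)}} \, dt$.

Since $\dfrac{\partial}{\partial a}\,t^{a} = t^{a} \ln t$, the $\ln t$ in the denominator cancels and
$$\frac{dI}{da} = \int_{0}^{1} -5 t^{a} \, dt = -5 \left[\frac{t^{a+1}}{a+1}\right]_0^1 = - \frac{5}{a + 1}.$$

Integrating with respect to $a$ gives $I(a) = - \log{\left(\frac{\left(a + 1\right)^{5}}{32768} \right)} + C$.

At $a = 7$ the integrand is identically $0$, so $I(7) = 0$. The closed form gives $0$, hence $C = 0$.

Setting $a = \frac{2}{5}$:
$$I = - \log{\left(\frac{16807}{102400000} \right)}.$$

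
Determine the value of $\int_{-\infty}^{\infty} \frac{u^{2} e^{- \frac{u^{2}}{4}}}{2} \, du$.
$2 \sqrt{\pi}$

Start from the elementary integral
$$J(a) = \int_{-\infty}^{\infty} \frac{e^{- a u^{2}}}{2} \, du = \frac{\sqrt{\pi}}{2 \sqrt{a}}.$$

Differentiating under the integral sign brings down a factor of $(-u^2)$:
$$\frac{dJ}{da} = \int_{-\infty}^{\infty} - \frac{u^{2} e^{- a u^{2}}}{2} \, du = - \frac{\sqrt{\pi}}{4 a^{\frac{3}{2}}}.$$

The integral on the left is $-I$, so $I = \frac{\sqrt{\pi}}{4 a^{\frac{3}{2}}}$.

Setting $a = \frac{1}{4}$:
$$I = 2 \sqrt{\pi}.$$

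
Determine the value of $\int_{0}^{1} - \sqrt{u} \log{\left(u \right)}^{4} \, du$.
$- \frac{256}{81}$

Start from the elementary integral
$$J(a) = \int_{0}^{1} - u^{a} \, du = - \frac{1}{a + 1}.$$

Differentiating under the integral sign brings down a factor of $\ln u$:
$$\frac{dJ}{da} = \int_{0}^{1} - u^{a} \log{\left(u \right)} \, du = \frac{1}{\left(a + 1\right)^{2}}.$$

Repeating $4$ times in total — each differentiation brings down another $\ln u$ — gives
$$\frac{d^{4}J}{da^{4}} = \int_{0}^{1} - u^{a} \log{\left(u \right)}^{4} \, du = - \frac{24}{\left(a + 1\right)^{5}},$$
and the integrand here is exactly the target integrand, so $I = - \frac{24}{\left(a + 1\right)^{5}}$.

Setting $a = \frac{1}{2}$:
$$I = - \frac{256}{81}.$$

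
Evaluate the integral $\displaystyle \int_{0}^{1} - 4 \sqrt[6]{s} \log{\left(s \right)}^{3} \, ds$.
$\frac{31104}{2401}$

Start from the elementary integral
$$J(a) = \int_{0}^{1} - 4 s^{a} \, ds = - \frac{4}{a + 1}.$$

Differentiating under the integral sign brings down a factor of $\ln s$:
$$\frac{dJ}{da} = \int_{0}^{1} - 4 s^{a} \log{\left(s \right)} \, ds = \frac{4}{\left(a + 1\right)^{2}}.$$

Repeating $3$ times in total — each differentiation brings down another $\ln s$ — gives
$$\frac{d^{3}J}{da^{3}} = \int_{0}^{1} - 4 s^{a} \log{\left(s \right)}^{3} \, ds = \frac{24}{\left(a + 1\right)^{4}},$$
and the integrand here is exactly the target integrand, so $I = \frac{24}{\left(a + 1\right)^{4}}$.

Setting $a = \frac{1}{6}$:
$$I = \frac{31104}{2401}.$$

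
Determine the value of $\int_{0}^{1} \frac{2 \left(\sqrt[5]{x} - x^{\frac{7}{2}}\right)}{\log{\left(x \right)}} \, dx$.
$- \log{\left(\frac{225}{16} \right)}$

Replace the exponent $\frac{7}{2}$ by a parameter $a$: let $I(a) = \int_{0}^{1} \frac{2 \left(\sqrt[5]{x} - x^{a}\right)}{\log{\left(x \right)}} \, dx$.

Since $\dfrac{\partial}{\partial a}\,x^{a} = x^{a} \ln x$, the $\ln x$ in the denominator cancels and
$$\frac{dI}{da} = \int_{0}^{1} -2 x^{a} \, dx = -2 \left[\frac{x^{a+1}}{a+1}\right]_0^1 = - \frac{2}{a + 1}.$$

Integrating with respect to $a$ gives $I(a) = - \log{\left(\frac{25 \left(a + 1\right)^{2}}{36} \right)} + C$.

At $a = \frac{1}{5}$ the integrand is identically $0$, so $I(\frac{1}{5}) = 0$. The closed form gives $0$, hence $C = 0$.

Setting $a = \frac{7}{2}$:
$$I = - \log{\left(\frac{225}{16} \right)}.$$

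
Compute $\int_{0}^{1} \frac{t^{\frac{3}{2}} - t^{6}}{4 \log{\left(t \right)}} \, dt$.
$- \frac{\log{\left(7 \right)}}{4} - \frac{\log{\left(2 \right)}}{4} + \frac{\log{\left(5 \right)}}{4}$

Introduce a parameter $a$ in the exponent: let $I(a) = \int_{0}^{1} \frac{t^{\frac{3}{2}} - t^{a}}{4 \log{\left(t \right)}} \, dt$.

Since $\dfrac{\partial}{\partial a}\,t^{a} = t^{a} \ln t$, the $\ln t$ in the denominator cancels and
$$\frac{dI}{da} = \int_{0}^{1} - \frac{1}{4} t^{a} \, dt = - \frac{1}{4} \left[\frac{t^{a+1}}{a+1}\right]_0^1 = - \frac{1}{4 a + 4}.$$

Integrating with respect to $a$ gives $I(a) = - \frac{\log{\left(a + 1 \right)}}{4} - \frac{\log{\left(2 \right)}}{4} + \frac{\log{\left(5 \right)}}{4} + C$.

At $a = \frac{3}{2}$ the integrand is identically $0$, so $I(\frac{3}{2}) = 0$. The closed form gives $0$, hence $C = 0$.

Setting $a = 6$:
$$I = - \frac{\log{\left(7 \right)}}{4} - \frac{\log{\left(2 \right)}}{4} + \frac{\log{\left(5 \right)}}{4}.$$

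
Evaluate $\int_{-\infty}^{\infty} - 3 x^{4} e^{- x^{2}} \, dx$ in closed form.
$- \frac{9 \sqrt{\pi}}{4}$

Start from the elementary integral
$$J(a) = \int_{-\infty}^{\infty} - 3 e^{- a x^{2}} \, dx = - \frac{3 \sqrt{\pi}}{\sqrt{a}}.$$

Differentiating under the integral sign brings down a factor of $(-x^2)$:
$$\frac{dJ}{da} = \int_{-\infty}^{\infty} 3 x^{2} e^{- a x^{2}} \, dx = \frac{3 \sqrt{\pi}}{2 a^{\frac{3}{2}}}.$$

Repeating twice in total — each differentiation brings down another $(-x^2)$ — gives
$$\frac{d^{2}J}{da^{2}} = \int_{-\infty}^{\infty} - 3 x^{4} e^{- a x^{2}} \, dx = - \frac{9 \sqrt{\pi}}{4 a^{\frac{5}{2}}},$$
and the integrand here is exactly the target integrand, so $I = - \frac{9 \sqrt{\pi}}{4 a^{\frac{5}{2}}}$.

Setting $a = 1$:
$$I = - \frac{9 \sqrt{\pi}}{4}.$$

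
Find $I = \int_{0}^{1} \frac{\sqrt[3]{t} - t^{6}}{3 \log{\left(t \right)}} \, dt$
$\log{\left(\frac{42^{\frac{2}{3}}}{21} \right)}$

Consider the one-parameter family: let $I(a) = \int_{0}^{1} \frac{\sqrt[3]{t} - t^{a}}{3 \log{\left(t \right)}} \, dt$.

Since $\dfrac{\partial}{\partial a}\,t^{a} = t^{a} \ln t$, the $\ln t$ in the denominator cancels and
$$\frac{dI}{da} = \int_{0}^{1} - \frac{1}{3} t^{a} \, dt = - \frac{1}{3} \left[\frac{t^{a+1}}{a+1}\right]_0^1 = - \frac{1}{3 a + 3}.$$

Integrating with respect to $a$ gives $I(a) = - \frac{\log{\left(a + 1 \right)}}{3} - \frac{\log{\left(6 \right)}}{3} + \log{\left(2 \right)} + C$.

At $a = \frac{1}{3}$ the integrand is identically $0$, so $I(\frac{1}{3}) = 0$. The closed form gives $0$, hence $C = 0$.

Setting $a = 6$:
$$I = \log{\left(\frac{42^{\frac{2}{3}}}{21} \right)}.$$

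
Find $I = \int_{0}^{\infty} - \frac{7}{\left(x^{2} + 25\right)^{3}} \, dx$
$- \frac{21 \pi}{50000}$

Recall the elementary integral
$$J(a) = \int_{0}^{\infty} - \frac{7}{a^{2} + x^{2}} \, dx = - \frac{7 \pi}{2 a}.$$

Differentiating under the integral sign with respect to $a$,
$$\frac{dJ}{da} = \int_{0}^{\infty} \frac{14 a}{\left(a^{2} + x^{2}\right)^{2}} \, dx = \frac{7 \pi}{2 a^{2}},$$
so $\int_{0}^{\infty} - \frac{7}{\left(a^{2} + x^{2}\right)^{2}} \, dx = - \frac{7 \pi}{4 a^{3}}$.

Repeating — each differentiation of $1/(x^2+a^2)^j$ produces $-2ja/(x^2+a^2)^{j+1}$ — and dividing through by $-2ja$ at each step yields, after $2$ differentiations in total,
$$\int_{0}^{\infty} - \frac{7}{\left(a^{2} + x^{2}\right)^{3}} \, dx = - \frac{21 \pi}{16 a^{5}}.$$

Setting $a = 5$:
$$I = - \frac{21 \pi}{50000}.$$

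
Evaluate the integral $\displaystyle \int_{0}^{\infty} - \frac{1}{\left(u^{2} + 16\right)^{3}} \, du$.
$- \frac{3 \pi}{16384}$

Recall the elementary integral
$$J(a) = \int_{0}^{\infty} - \frac{1}{a^{2} + u^{2}} \, du = - \frac{\pi}{2 a}.$$

Differentiating under the integral sign with respect to $a$,
$$\frac{dJ}{da} = \int_{0}^{\infty} \frac{2 a}{\left(a^{2} + u^{2}\right)^{2}} \, du = \frac{\pi}{2 a^{2}},$$
so $\int_{0}^{\infty} - \frac{1}{\left(a^{2} + u^{2}\right)^{2}} \, du = - \frac{\pi}{4 a^{3}}$.

Repeating — each differentiation of $1/(u^2+a^2)^j$ produces $-2ja/(u^2+a^2)^{j+1}$ — and dividing through by $-2ja$ at each step yields, after $2$ differentiations in total,
$$\int_{0}^{\infty} - \frac{1}{\left(a^{2} + u^{2}\right)^{3}} \, du = - \frac{3 \pi}{16 a^{5}}.$$

Setting $a = 4$:
$$I = - \frac{3 \pi}{16384}.$$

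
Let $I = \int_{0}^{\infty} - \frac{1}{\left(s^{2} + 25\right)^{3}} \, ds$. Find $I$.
$- \frac{3 \pi}{50000}$

Start from the standard arctangent integral
$$J(a) = \int_{0}^{\infty} - \frac{1}{a^{2} + s^{2}} \, ds = - \frac{\pi}{2 a}.$$

Differentiating under the integral sign with respect to $a$,
$$\frac{dJ}{da} = \int_{0}^{\infty} \frac{2 a}{\left(a^{2} + s^{2}\right)^{2}} \, ds = \frac{\pi}{2 a^{2}},$$
so $\int_{0}^{\infty} - \frac{1}{\left(a^{2} + s^{2}\right)^{2}} \, ds = - \frac{\pi}{4 a^{3}}$.

Repeating — each differentiation of $1/(s^2+a^2)^j$ produces $-2ja/(s^2+a^2)^{j+1}$ — and dividing through by $-2ja$ at each step yields, after $2$ differentiations in total,
$$\int_{0}^{\infty} - \frac{1}{\left(a^{2} + s^{2}\right)^{3}} \, ds = - \frac{3 \pi}{16 a^{5}}.$$

Setting $a = 5$:
$$I = - \frac{3 \pi}{50000}.$$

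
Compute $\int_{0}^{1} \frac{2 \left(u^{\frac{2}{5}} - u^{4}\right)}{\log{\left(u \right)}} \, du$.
$- \log{\left(\frac{625}{49} \right)}$

Replace the exponent $4$ by a parameter $a$: let $I(a) = \int_{0}^{1} \frac{2 \left(u^{\frac{2}{5}} - u^{a}\right)}{\log{\left(u \right)}} \, du$.

Since $\dfrac{\partial}{\partial a}\,u^{a} = u^{a} \ln u$, the $\ln u$ in the denominator cancels and
$$\frac{dI}{da} = \int_{0}^{1} -2 u^{a} \, du = -2 \left[\frac{u^{a+1}}{a+1}\right]_0^1 = - \frac{2}{a + 1}.$$

Integrating with respect to $a$ gives $I(a) = - \log{\left(\frac{25 \left(a + 1\right)^{2}}{49} \right)} + C$.

At $a = \frac{2}{5}$ the integrand is identically $0$, so $I(\frac{2}{5}) = 0$. The closed form gives $0$, hence $C = 0$.

Setting $a = 4$:
$$I = - \log{\left(\frac{625}{49} \right)}.$$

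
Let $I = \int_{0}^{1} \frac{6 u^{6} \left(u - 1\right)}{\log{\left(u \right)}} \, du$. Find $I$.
$- \log{\left(\frac{117649}{262144} \right)}$

Introduce a parameter $a$ in the exponent: let $I(a) = \int_{0}^{1} \frac{6 \left(u^{7} - u^{a}\right)}{\log{\left(u \right)}} \, du$.

Since $\dfrac{\partial}{\partial a}\,u^{a} = u^{a} \ln u$, the $\ln u$ in the denominator cancels and
$$\frac{dI}{da} = \int_{0}^{1} -6 u^{a} \, du = -6 \left[\frac{u^{a+1}}{a+1}\right]_0^1 = - \frac{6}{a + 1}.$$

Integrating with respect to $a$ gives $I(a) = - \log{\left(\frac{\left(a + 1\right)^{6}}{262144} \right)} + C$.

At $a = 7$ the integrand is identically $0$, so $I(7) = 0$. The closed form gives $0$, hence $C = 0$.

Setting $a = 6$:
$$I = - \log{\left(\frac{117649}{262144} \right)}.$$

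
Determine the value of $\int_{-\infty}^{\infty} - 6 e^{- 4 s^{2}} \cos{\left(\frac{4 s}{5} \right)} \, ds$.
$- \frac{3 \sqrt{\pi}}{e^{\frac{1}{25}}}$

Let $b$ denote the cosine frequency and define $I(b) = \int_{-\infty}^{\infty} - 6 e^{- 4 s^{2}} \cos{\left(b s \right)} \, ds$.

Differentiating under the integral sign,
$$I'(b) = \int_{-\infty}^{\infty} 6 s e^{- 4 s^{2}} \sin{\left(b s \right)} \, ds.$$

Integrate $\int_{-\infty}^{\infty} s \sin(b s)\, e^{- 4 s^{2}}\, ds$ by parts with $u = \sin(b s)$ and $dv = s\, e^{- 4 s^{2}}\, ds$, giving $v = - \frac{e^{- 4 s^{2}}}{8}$. The boundary term vanishes and
$$\int_{-\infty}^{\infty} s \sin(b s)\, e^{- 4 s^{2}}\, ds = \frac{b}{8} \int_{-\infty}^{\infty} \cos(b s)\, e^{- 4 s^{2}}\, ds,$$
so $I'(b) = - \frac{b}{8}\, I(b)$.

This is a separable first-order ODE; solving with the initial condition $I(0) = \int_{-\infty}^{\infty} - 6 e^{- 4 s^{2}}\,ds = - 3 \sqrt{\pi}$ gives
$$I(b) = - 3 \sqrt{\pi} e^{- \frac{b^{2}}{16}}.$$

Setting $b = \frac{4}{5}$:
$$I = - \frac{3 \sqrt{\pi}}{e^{\frac{1}{25}}}.$$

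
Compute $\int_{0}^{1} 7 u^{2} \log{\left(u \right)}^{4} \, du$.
$\frac{56}{81}$

Start from the elementary integral
$$J(a) = \int_{0}^{1} 7 u^{a} \, du = \frac{7}{a + 1}.$$

Differentiating under the integral sign brings down a factor of $\ln u$:
$$\frac{dJ}{da} = \int_{0}^{1} 7 u^{a} \log{\left(u \right)} \, du = - \frac{7}{\left(a + 1\right)^{2}}.$$

Repeating $4$ times in total — each differentiation brings down another $\ln u$ — gives
$$\frac{d^{4}J}{da^{4}} = \int_{0}^{1} 7 u^{a} \log{\left(u \right)}^{4} \, du = \frac{168}{\left(a + 1\right)^{5}},$$
and the integrand here is exactly the target integrand, so $I = \frac{168}{\left(a + 1\right)^{5}}$.

Setting $a = 2$:
$$I = \frac{56}{81}.$$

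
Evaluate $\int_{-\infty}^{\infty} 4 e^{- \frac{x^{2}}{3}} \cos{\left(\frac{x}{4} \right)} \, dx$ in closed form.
$\frac{4 \sqrt{3} \sqrt{\pi}}{e^{\frac{3}{64}}}$

Treat the cosine frequency as a parameter and define $I(b) = \int_{-\infty}^{\infty} 4 e^{- \frac{x^{2}}{3}} \cos{\left(b x \right)} \, dx$.

Differentiating under the integral sign,
$$I'(b) = \int_{-\infty}^{\infty} - 4 x e^{- \frac{x^{2}}{3}} \sin{\left(b x \right)} \, dx.$$

Integrate $\int_{-\infty}^{\infty} x \sin(b x)\, e^{- \frac{x^{2}}{3}}\, dx$ by parts with $u = \sin(b x)$ and $dv = x\, e^{- \frac{x^{2}}{3}}\, dx$, giving $v = - \frac{3 e^{- \frac{x^{2}}{3}}}{2}$. The boundary term vanishes and
$$\int_{-\infty}^{\infty} x \sin(b x)\, e^{- \frac{x^{2}}{3}}\, dx = \frac{3 b}{2} \int_{-\infty}^{\infty} \cos(b x)\, e^{- \frac{x^{2}}{3}}\, dx,$$
so $I'(b) = - \frac{3 b}{2}\, I(b)$.

This is a separable first-order ODE; solving with the initial condition $I(0) = \int_{-\infty}^{\infty} 4 e^{- \frac{x^{2}}{3}}\,dx = 4 \sqrt{3} \sqrt{\pi}$ gives
$$I(b) = 4 \sqrt{3} \sqrt{\pi} e^{- \frac{3 b^{2}}{4}}.$$

Setting $b = \frac{1}{4}$:
$$I = \frac{4 \sqrt{3} \sqrt{\pi}}{e^{\frac{3}{64}}}.$$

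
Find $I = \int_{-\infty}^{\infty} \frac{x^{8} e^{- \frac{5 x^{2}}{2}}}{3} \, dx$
$\frac{7 \sqrt{10} \sqrt{\pi}}{625}$

Begin with the known integral
$$J(a) = \int_{-\infty}^{\infty} \frac{e^{- a x^{2}}}{3} \, dx = \frac{\sqrt{\pi}}{3 \sqrt{a}}.$$

Differentiating under the integral sign brings down a factor of $(-x^2)$:
$$\frac{dJ}{da} = \int_{-\infty}^{\infty} - \frac{x^{2} e^{- a x^{2}}}{3} \, dx = - \frac{\sqrt{\pi}}{6 a^{\frac{3}{2}}}.$$

Repeating $4$ times in total — each differentiation brings down another $(-x^2)$ — gives
$$\frac{d^{4}J}{da^{4}} = \int_{-\infty}^{\infty} \frac{x^{8} e^{- a x^{2}}}{3} \, dx = \frac{35 \sqrt{\pi}}{16 a^{\frac{9}{2}}},$$
and the integrand here is exactly the target integrand, so $I = \frac{35 \sqrt{\pi}}{16 a^{\frac{9}{2}}}$.

Setting $a = \frac{5}{2}$:
$$I = \frac{7 \sqrt{10} \sqrt{\pi}}{625}.$$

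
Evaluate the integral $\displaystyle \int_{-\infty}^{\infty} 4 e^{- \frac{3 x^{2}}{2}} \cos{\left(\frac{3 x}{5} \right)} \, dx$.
$\frac{4 \sqrt{6} \sqrt{\pi}}{3 e^{\frac{3}{50}}}$

Define $I(b) = \int_{-\infty}^{\infty} 4 e^{- \frac{3 x^{2}}{2}} \cos{\left(b x \right)} \, dx$.

Differentiating under the integral sign,
$$I'(b) = \int_{-\infty}^{\infty} - 4 x e^{- \frac{3 x^{2}}{2}} \sin{\left(b x \right)} \, dx.$$

Integrate $\int_{-\infty}^{\infty} x \sin(b x)\, e^{- \frac{3 x^{2}}{2}}\, dx$ by parts with $u = \sin(b x)$ and $dv = x\, e^{- \frac{3 x^{2}}{2}}\, dx$, giving $v = - \frac{e^{- \frac{3 x^{2}}{2}}}{3}$. The boundary term vanishes and
$$\int_{-\infty}^{\infty} x \sin(b x)\, e^{- \frac{3 x^{2}}{2}}\, dx = \frac{b}{3} \int_{-\infty}^{\infty} \cos(b x)\, e^{- \frac{3 x^{2}}{2}}\, dx,$$
so $I'(b) = - \frac{b}{3}\, I(b)$.

This is a separable first-order ODE; solving with the initial condition $I(0) = \int_{-\infty}^{\infty} 4 e^{- \frac{3 x^{2}}{2}}\,dx = \frac{4 \sqrt{6} \sqrt{\pi}}{3}$ gives
$$I(b) = \frac{4 \sqrt{6} \sqrt{\pi} e^{- \frac{b^{2}}{6}}}{3}.$$

Setting $b = \frac{3}{5}$:
$$I = \frac{4 \sqrt{6} \sqrt{\pi}}{3 e^{\frac{3}{50}}}.$$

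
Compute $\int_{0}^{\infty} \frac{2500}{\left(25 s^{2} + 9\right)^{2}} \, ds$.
$\frac{125 \pi}{27}$

Start from the standard arctangent integral
$$J(a) = \int_{0}^{\infty} \frac{4}{a^{2} + s^{2}} \, ds = \frac{2 \pi}{a}.$$

Differentiating under the integral sign with respect to $a$,
$$\frac{dJ}{da} = \int_{0}^{\infty} - \frac{8 a}{\left(a^{2} + s^{2}\right)^{2}} \, ds = - \frac{2 \pi}{a^{2}},$$
so $\int_{0}^{\infty} \frac{4}{\left(a^{2} + s^{2}\right)^{2}} \, ds = \frac{\pi}{a^{3}}$.

Setting $a = \frac{3}{5}$:
$$I = \frac{125 \pi}{27}.$$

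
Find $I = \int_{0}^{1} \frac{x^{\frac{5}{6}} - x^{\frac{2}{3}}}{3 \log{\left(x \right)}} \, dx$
$- \frac{\log{\left(10 \right)}}{3} + \frac{\log{\left(11 \right)}}{3}$

Replace the exponent $\frac{2}{3}$ by a parameter $a$: let $I(a) = \int_{0}^{1} \frac{x^{\frac{5}{6}} - x^{a}}{3 \log{\left(x \right)}} \, dx$.

Since $\dfrac{\partial}{\partial a}\,x^{a} = x^{a} \ln x$, the $\ln x$ in the denominator cancels and
$$\frac{dI}{da} = \int_{0}^{1} - \frac{1}{3} x^{a} \, dx = - \frac{1}{3} \left[\frac{x^{a+1}}{a+1}\right]_0^1 = - \frac{1}{3 a + 3}.$$

Integrating with respect to $a$ gives $I(a) = - \frac{\log{\left(a + 1 \right)}}{3} - \frac{\log{\left(6 \right)}}{3} + \frac{\log{\left(11 \right)}}{3} + C$.

At $a = \frac{5}{6}$ the integrand is identically $0$, so $I(\frac{5}{6}) = 0$. The closed form gives $0$, hence $C = 0$.

Setting $a = \frac{2}{3}$:
$$I = - \frac{\log{\left(10 \right)}}{3} + \frac{\log{\left(11 \right)}}{3}.$$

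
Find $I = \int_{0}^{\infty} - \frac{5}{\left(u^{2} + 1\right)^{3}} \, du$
$- \frac{15 \pi}{16}$

Start from the standard arctangent integral
$$J(a) = \int_{0}^{\infty} - \frac{5}{a^{2} + u^{2}} \, du = - \frac{5 \pi}{2 a}.$$

Differentiating under the integral sign with respect to $a$,
$$\frac{dJ}{da} = \int_{0}^{\infty} \frac{10 a}{\left(a^{2} + u^{2}\right)^{2}} \, du = \frac{5 \pi}{2 a^{2}},$$
so $\int_{0}^{\infty} - \frac{5}{\left(a^{2} + u^{2}\right)^{2}} \, du = - \frac{5 \pi}{4 a^{3}}$.

Repeating — each differentiation of $1/(u^2+a^2)^j$ produces $-2ja/(u^2+a^2)^{j+1}$ — and dividing through by $-2ja$ at each step yields, after $2$ differentiations in total,
$$\int_{0}^{\infty} - \frac{5}{\left(a^{2} + u^{2}\right)^{3}} \, du = - \frac{15 \pi}{16 a^{5}}.$$

Setting $a = 1$:
$$I = - \frac{15 \pi}{16}.$$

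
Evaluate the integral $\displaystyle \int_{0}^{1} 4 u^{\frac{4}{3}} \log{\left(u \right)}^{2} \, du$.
$\frac{216}{343}$

Begin with the known integral
$$J(a) = \int_{0}^{1} 4 u^{a} \, du = \frac{4}{a + 1}.$$

Differentiating under the integral sign brings down a factor of $\ln u$:
$$\frac{dJ}{da} = \int_{0}^{1} 4 u^{a} \log{\left(u \right)} \, du = - \frac{4}{\left(a + 1\right)^{2}}.$$

Repeating twice in total — each differentiation brings down another $\ln u$ — gives
$$\frac{d^{2}J}{da^{2}} = \int_{0}^{1} 4 u^{a} \log{\left(u \right)}^{2} \, du = \frac{8}{\left(a + 1\right)^{3}},$$
and the integrand here is exactly the target integrand, so $I = \frac{8}{\left(a + 1\right)^{3}}$.

Setting $a = \frac{4}{3}$:
$$I = \frac{216}{343}.$$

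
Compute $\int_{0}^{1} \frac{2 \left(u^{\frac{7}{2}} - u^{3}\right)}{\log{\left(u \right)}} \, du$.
$\log{\left(\frac{81}{64} \right)}$

Replace the exponent $\frac{7}{2}$ by a parameter $a$: let $I(a) = \int_{0}^{1} \frac{2 \left(- u^{3} + u^{a}\right)}{\log{\left(u \right)}} \, du$.

Since $\dfrac{\partial}{\partial a}\,u^{a} = u^{a} \ln u$, the $\ln u$ in the denominator cancels and
$$\frac{dI}{da} = \int_{0}^{1} 2 u^{a} \, du = 2 \left[\frac{u^{a+1}}{a+1}\right]_0^1 = \frac{2}{a + 1}.$$

Integrating with respect to $a$ gives $I(a) = \log{\left(\frac{\left(a + 1\right)^{2}}{16} \right)} + C$.

At $a = 3$ the integrand is identically $0$, so $I(3) = 0$. The closed form gives $0$, hence $C = 0$.

Setting $a = \frac{7}{2}$:
$$I = \log{\left(\frac{81}{64} \right)}.$$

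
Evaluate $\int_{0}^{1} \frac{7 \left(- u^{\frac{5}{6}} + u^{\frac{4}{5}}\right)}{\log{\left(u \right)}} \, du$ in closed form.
$\log{\left(\frac{1338925209984}{1522435234375} \right)}$

Introduce a parameter $a$ in the exponent: let $I(a) = \int_{0}^{1} \frac{7 \left(- u^{\frac{5}{6}} + u^{a}\right)}{\log{\left(u \right)}} \, du$.

Since $\dfrac{\partial}{\partial a}\,u^{a} = u^{a} \ln u$, the $\ln u$ in the denominator cancels and
$$\frac{dI}{da} = \int_{0}^{1} 7 u^{a} \, du = 7 \left[\frac{u^{a+1}}{a+1}\right]_0^1 = \frac{7}{a + 1}.$$

Integrating with respect to $a$ gives $I(a) = \log{\left(\frac{279936 \left(a + 1\right)^{7}}{19487171} \right)} + C$.

At $a = \frac{5}{6}$ the integrand is identically $0$, so $I(\frac{5}{6}) = 0$. The closed form gives $0$, hence $C = 0$.

Setting $a = \frac{4}{5}$:
$$I = \log{\left(\frac{1338925209984}{1522435234375} \right)}.$$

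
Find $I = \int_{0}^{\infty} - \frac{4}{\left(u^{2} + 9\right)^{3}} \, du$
$- \frac{\pi}{324}$

Start from the standard arctangent integral
$$J(a) = \int_{0}^{\infty} - \frac{4}{a^{2} + u^{2}} \, du = - \frac{2 \pi}{a}.$$

Differentiating under the integral sign with respect to $a$,
$$\frac{dJ}{da} = \int_{0}^{\infty} \frac{8 a}{\left(a^{2} + u^{2}\right)^{2}} \, du = \frac{2 \pi}{a^{2}},$$
so $\int_{0}^{\infty} - \frac{4}{\left(a^{2} + u^{2}\right)^{2}} \, du = - \frac{\pi}{a^{3}}$.

Repeating — each differentiation of $1/(u^2+a^2)^j$ produces $-2ja/(u^2+a^2)^{j+1}$ — and dividing through by $-2ja$ at each step yields, after $2$ differentiations in total,
$$\int_{0}^{\infty} - \frac{4}{\left(a^{2} + u^{2}\right)^{3}} \, du = - \frac{3 \pi}{4 a^{5}}.$$

Setting $a = 3$:
$$I = - \frac{\pi}{324}.$$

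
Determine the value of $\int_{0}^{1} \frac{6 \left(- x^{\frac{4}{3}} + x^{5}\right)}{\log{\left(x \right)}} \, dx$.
$\log{\left(\frac{34012224}{117649} \right)}$

Replace the exponent $\frac{4}{3}$ by a parameter $a$: let $I(a) = \int_{0}^{1} \frac{6 \left(x^{5} - x^{a}\right)}{\log{\left(x \right)}} \, dx$.

Since $\dfrac{\partial}{\partial a}\,x^{a} = x^{a} \ln x$, the $\ln x$ in the denominator cancels and
$$\frac{dI}{da} = \int_{0}^{1} -6 x^{a} \, dx = -6 \left[\frac{x^{a+1}}{a+1}\right]_0^1 = - \frac{6}{a + 1}.$$

Integrating with respect to $a$ gives $I(a) = \log{\left(\frac{46656}{\left(a + 1\right)^{6}} \right)} + C$.

At $a = 5$ the integrand is identically $0$, so $I(5) = 0$. The closed form gives $0$, hence $C = 0$.

Setting $a = \frac{4}{3}$:
$$I = \log{\left(\frac{34012224}{117649} \right)}.$$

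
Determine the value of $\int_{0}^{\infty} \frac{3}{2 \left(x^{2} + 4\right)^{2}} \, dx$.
$\frac{3 \pi}{64}$

Recall the elementary integral
$$J(a) = \int_{0}^{\infty} \frac{3}{2 \left(a^{2} + x^{2}\right)} \, dx = \frac{3 \pi}{4 a}.$$

Differentiating under the integral sign with respect to $a$,
$$\frac{dJ}{da} = \int_{0}^{\infty} - \frac{3 a}{\left(a^{2} + x^{2}\right)^{2}} \, dx = - \frac{3 \pi}{4 a^{2}},$$
so $\int_{0}^{\infty} \frac{3}{2 \left(a^{2} + x^{2}\right)^{2}} \, dx = \frac{3 \pi}{8 a^{3}}$.

Setting $a = 2$:
$$I = \frac{3 \pi}{64}.$$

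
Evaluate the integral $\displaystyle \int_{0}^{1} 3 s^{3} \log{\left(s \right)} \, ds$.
$- \frac{3}{16}$

Begin with the known integral
$$J(a) = \int_{0}^{1} 3 s^{a} \, ds = \frac{3}{a + 1}.$$

Differentiating under the integral sign brings down a factor of $\ln s$:
$$\frac{dJ}{da} = \int_{0}^{1} 3 s^{a} \log{\left(s \right)} \, ds = - \frac{3}{\left(a + 1\right)^{2}}.$$

The integral on the left is $I$, so $I = - \frac{3}{\left(a + 1\right)^{2}}$.

Setting $a = 3$:
$$I = - \frac{3}{16}.$$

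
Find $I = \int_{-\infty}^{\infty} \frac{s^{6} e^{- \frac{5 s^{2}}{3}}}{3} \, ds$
$\frac{27 \sqrt{15} \sqrt{\pi}}{1000}$

Begin with the known integral
$$J(a) = \int_{-\infty}^{\infty} \frac{e^{- a s^{2}}}{3} \, ds = \frac{\sqrt{\pi}}{3 \sqrt{a}}.$$

Differentiating under the integral sign brings down a factor of $(-s^2)$:
$$\frac{dJ}{da} = \int_{-\infty}^{\infty} - \frac{s^{2} e^{- a s^{2}}}{3} \, ds = - \frac{\sqrt{\pi}}{6 a^{\frac{3}{2}}}.$$

Repeating $3$ times in total — each differentiation brings down another $(-s^2)$ — gives
$$\frac{d^{3}J}{da^{3}} = \int_{-\infty}^{\infty} - \frac{s^{6} e^{- a s^{2}}}{3} \, ds = - \frac{5 \sqrt{\pi}}{8 a^{\frac{7}{2}}},$$
and the integrand here is $(-1)^{3}$ times the target integrand, so $I = (-1)^{3}\,\frac{d^{3}J}{da^{3}} = \frac{5 \sqrt{\pi}}{8 a^{\frac{7}{2}}}$.

Setting $a = \frac{5}{3}$:
$$I = \frac{27 \sqrt{15} \sqrt{\pi}}{1000}.$$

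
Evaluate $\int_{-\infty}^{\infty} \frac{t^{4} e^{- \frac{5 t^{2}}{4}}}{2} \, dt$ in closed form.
$\frac{12 \sqrt{5} \sqrt{\pi}}{125}$

Start from the elementary integral
$$J(a) = \int_{-\infty}^{\infty} \frac{e^{- a t^{2}}}{2} \, dt = \frac{\sqrt{\pi}}{2 \sqrt{a}}.$$

Differentiating under the integral sign brings down a factor of $(-t^2)$:
$$\frac{dJ}{da} = \int_{-\infty}^{\infty} - \frac{t^{2} e^{- a t^{2}}}{2} \, dt = - \frac{\sqrt{\pi}}{4 a^{\frac{3}{2}}}.$$

Repeating twice in total — each differentiation brings down another $(-t^2)$ — gives
$$\frac{d^{2}J}{da^{2}} = \int_{-\infty}^{\infty} \frac{t^{4} e^{- a t^{2}}}{2} \, dt = \frac{3 \sqrt{\pi}}{8 a^{\frac{5}{2}}},$$
and the integrand here is exactly the target integrand, so $I = \frac{3 \sqrt{\pi}}{8 a^{\frac{5}{2}}}$.

Setting $a = \frac{5}{4}$:
$$I = \frac{12 \sqrt{5} \sqrt{\pi}}{125}.$$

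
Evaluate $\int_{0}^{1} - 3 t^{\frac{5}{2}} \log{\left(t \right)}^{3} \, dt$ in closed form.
$\frac{288}{2401}$

Begin with the known integral
$$J(a) = \int_{0}^{1} - 3 t^{a} \, dt = - \frac{3}{a + 1}.$$

Differentiating under the integral sign brings down a factor of $\ln t$:
$$\frac{dJ}{da} = \int_{0}^{1} - 3 t^{a} \log{\left(t \right)} \, dt = \frac{3}{\left(a + 1\right)^{2}}.$$

Repeating $3$ times in total — each differentiation brings down another $\ln t$ — gives
$$\frac{d^{3}J}{da^{3}} = \int_{0}^{1} - 3 t^{a} \log{\left(t \right)}^{3} \, dt = \frac{18}{\left(a + 1\right)^{4}},$$
and the integrand here is exactly the target integrand, so $I = \frac{18}{\left(a + 1\right)^{4}}$.

Setting $a = \frac{5}{2}$:
$$I = \frac{288}{2401}.$$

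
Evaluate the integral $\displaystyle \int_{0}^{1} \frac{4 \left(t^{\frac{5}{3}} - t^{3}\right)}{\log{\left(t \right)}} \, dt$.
$- \log{\left(\frac{81}{16} \right)}$

Consider the one-parameter family: let $I(a) = \int_{0}^{1} \frac{4 \left(t^{\frac{5}{3}} - t^{a}\right)}{\log{\left(t \right)}} \, dt$.

Since $\dfrac{\partial}{\partial a}\,t^{a} = t^{a} \ln t$, the $\ln t$ in the denominator cancels and
$$\frac{dI}{da} = \int_{0}^{1} -4 t^{a} \, dt = -4 \left[\frac{t^{a+1}}{a+1}\right]_0^1 = - \frac{4}{a + 1}.$$

Integrating with respect to $a$ gives $I(a) = - \log{\left(\frac{81 \left(a + 1\right)^{4}}{4096} \right)} + C$.

At $a = \frac{5}{3}$ the integrand is identically $0$, so $I(\frac{5}{3}) = 0$. The closed form gives $0$, hence $C = 0$.

Setting $a = 3$:
$$I = - \log{\left(\frac{81}{16} \right)}.$$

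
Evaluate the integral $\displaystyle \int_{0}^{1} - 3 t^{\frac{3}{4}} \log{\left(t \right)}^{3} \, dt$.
$\frac{4608}{2401}$

Start from the elementary integral
$$J(a) = \int_{0}^{1} - 3 t^{a} \, dt = - \frac{3}{a + 1}.$$

Differentiating under the integral sign brings down a factor of $\ln t$:
$$\frac{dJ}{da} = \int_{0}^{1} - 3 t^{a} \log{\left(t \right)} \, dt = \frac{3}{\left(a + 1\right)^{2}}.$$

Repeating $3$ times in total — each differentiation brings down another $\ln t$ — gives
$$\frac{d^{3}J}{da^{3}} = \int_{0}^{1} - 3 t^{a} \log{\left(t \right)}^{3} \, dt = \frac{18}{\left(a + 1\right)^{4}},$$
and the integrand here is exactly the target integrand, so $I = \frac{18}{\left(a + 1\right)^{4}}$.

Setting $a = \frac{3}{4}$:
$$I = \frac{4608}{2401}.$$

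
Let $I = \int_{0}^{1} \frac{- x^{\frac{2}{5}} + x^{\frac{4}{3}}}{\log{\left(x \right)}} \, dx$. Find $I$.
$\log{\left(\frac{5}{3} \right)}$

Introduce a parameter $a$ in the exponent: let $I(a) = \int_{0}^{1} \frac{- x^{\frac{2}{5}} + x^{a}}{\log{\left(x \right)}} \, dx$.

Since $\dfrac{\partial}{\partial a}\,x^{a} = x^{a} \ln x$, the $\ln x$ in the denominator cancels and
$$\frac{dI}{da} = \int_{0}^{1} x^{a} \, dx = \left[\frac{x^{a+1}}{a+1}\right]_0^1 = \frac{1}{a + 1}.$$

Integrating with respect to $a$ gives $I(a) = \log{\left(\frac{5 a}{7} + \frac{5}{7} \right)} + C$.

At $a = \frac{2}{5}$ the integrand is identically $0$, so $I(\frac{2}{5}) = 0$. The closed form gives $0$, hence $C = 0$.

Setting $a = \frac{4}{3}$:
$$I = \log{\left(\frac{5}{3} \right)}.$$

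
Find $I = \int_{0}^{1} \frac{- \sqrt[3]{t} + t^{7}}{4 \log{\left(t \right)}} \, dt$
$\frac{\log{\left(6 \right)}}{4}$

Replace the exponent $\frac{1}{3}$ by a parameter $a$: let $I(a) = \int_{0}^{1} \frac{t^{7} - t^{a}}{4 \log{\left(t \right)}} \, dt$.

Since $\dfrac{\partial}{\partial a}\,t^{a} = t^{a} \ln t$, the $\ln t$ in the denominator cancels and
$$\frac{dI}{da} = \int_{0}^{1} - \frac{1}{4} t^{a} \, dt = - \frac{1}{4} \left[\frac{t^{a+1}}{a+1}\right]_0^1 = - \frac{1}{4 a + 4}.$$

Integrating with respect to $a$ gives $I(a) = - \frac{\log{\left(a + 1 \right)}}{4} + \frac{3 \log{\left(2 \right)}}{4} + C$.

At $a = 7$ the integrand is identically $0$, so $I(7) = 0$. The closed form gives $0$, hence $C = 0$.

Setting $a = \frac{1}{3}$:
$$I = \frac{\log{\left(6 \right)}}{4}.$$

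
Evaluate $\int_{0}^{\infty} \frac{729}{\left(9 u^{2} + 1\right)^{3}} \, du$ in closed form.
$\frac{729 \pi}{16}$

Start from the standard arctangent integral
$$J(a) = \int_{0}^{\infty} \frac{1}{a^{2} + u^{2}} \, du = \frac{\pi}{2 a}.$$

Differentiating under the integral sign with respect to $a$,
$$\frac{dJ}{da} = \int_{0}^{\infty} - \frac{2 a}{\left(a^{2} + u^{2}\right)^{2}} \, du = - \frac{\pi}{2 a^{2}},$$
so $\int_{0}^{\infty} \frac{1}{\left(a^{2} + u^{2}\right)^{2}} \, du = \frac{\pi}{4 a^{3}}$.

Repeating — each differentiation of $1/(u^2+a^2)^j$ produces $-2ja/(u^2+a^2)^{j+1}$ — and dividing through by $-2ja$ at each step yields, after $2$ differentiations in total,
$$\int_{0}^{\infty} \frac{1}{\left(a^{2} + u^{2}\right)^{3}} \, du = \frac{3 \pi}{16 a^{5}}.$$

Setting $a = \frac{1}{3}$:
$$I = \frac{729 \pi}{16}.$$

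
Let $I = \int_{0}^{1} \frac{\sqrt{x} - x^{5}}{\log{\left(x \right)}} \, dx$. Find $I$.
$- \log{\left(4 \right)}$

Consider the one-parameter family: let $I(a) = \int_{0}^{1} \frac{- x^{5} + x^{a}}{\log{\left(x \right)}} \, dx$.

Since $\dfrac{\partial}{\partial a}\,x^{a} = x^{a} \ln x$, the $\ln x$ in the denominator cancels and
$$\frac{dI}{da} = \int_{0}^{1} x^{a} \, dx = \left[\frac{x^{a+1}}{a+1}\right]_0^1 = \frac{1}{a + 1}.$$

Integrating with respect to $a$ gives $I(a) = \log{\left(\frac{a}{6} + \frac{1}{6} \right)} + C$.

At $a = 5$ the integrand is identically $0$, so $I(5) = 0$. The closed form gives $0$, hence $C = 0$.

Setting $a = \frac{1}{2}$:
$$I = - \log{\left(4 \right)}.$$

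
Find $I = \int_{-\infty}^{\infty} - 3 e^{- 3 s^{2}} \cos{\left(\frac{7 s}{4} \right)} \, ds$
$- \frac{\sqrt{3} \sqrt{\pi}}{e^{\frac{49}{192}}}$

Define $I(b) = \int_{-\infty}^{\infty} - 3 e^{- 3 s^{2}} \cos{\left(b s \right)} \, ds$.

Differentiating under the integral sign,
$$I'(b) = \int_{-\infty}^{\infty} 3 s e^{- 3 s^{2}} \sin{\left(b s \right)} \, ds.$$

Integrate $\int_{-\infty}^{\infty} s \sin(b s)\, e^{- 3 s^{2}}\, ds$ by parts with $u = \sin(b s)$ and $dv = s\, e^{- 3 s^{2}}\, ds$, giving $v = - \frac{e^{- 3 s^{2}}}{6}$. The boundary term vanishes and
$$\int_{-\infty}^{\infty} s \sin(b s)\, e^{- 3 s^{2}}\, ds = \frac{b}{6} \int_{-\infty}^{\infty} \cos(b s)\, e^{- 3 s^{2}}\, ds,$$
so $I'(b) = - \frac{b}{6}\, I(b)$.

This is a separable first-order ODE; solving with the initial condition $I(0) = \int_{-\infty}^{\infty} - 3 e^{- 3 s^{2}}\,ds = - \sqrt{3} \sqrt{\pi}$ gives
$$I(b) = - \sqrt{3} \sqrt{\pi} e^{- \frac{b^{2}}{12}}.$$

Setting $b = \frac{7}{4}$:
$$I = - \frac{\sqrt{3} \sqrt{\pi}}{e^{\frac{49}{192}}}.$$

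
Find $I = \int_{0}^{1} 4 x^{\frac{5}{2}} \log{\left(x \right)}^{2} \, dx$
$\frac{64}{343}$

Begin with the known integral
$$J(a) = \int_{0}^{1} 4 x^{a} \, dx = \frac{4}{a + 1}.$$

Differentiating under the integral sign brings down a factor of $\ln x$:
$$\frac{dJ}{da} = \int_{0}^{1} 4 x^{a} \log{\left(x \right)} \, dx = - \frac{4}{\left(a + 1\right)^{2}}.$$

Repeating twice in total — each differentiation brings down another $\ln x$ — gives
$$\frac{d^{2}J}{da^{2}} = \int_{0}^{1} 4 x^{a} \log{\left(x \right)}^{2} \, dx = \frac{8}{\left(a + 1\right)^{3}},$$
and the integrand here is exactly the target integrand, so $I = \frac{8}{\left(a + 1\right)^{3}}$.

Setting $a = \frac{5}{2}$:
$$I = \frac{64}{343}.$$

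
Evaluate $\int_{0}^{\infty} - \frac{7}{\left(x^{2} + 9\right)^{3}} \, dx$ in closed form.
$- \frac{7 \pi}{1296}$

Start from the standard arctangent integral
$$J(a) = \int_{0}^{\infty} - \frac{7}{a^{2} + x^{2}} \, dx = - \frac{7 \pi}{2 a}.$$

Differentiating under the integral sign with respect to $a$,
$$\frac{dJ}{da} = \int_{0}^{\infty} \frac{14 a}{\left(a^{2} + x^{2}\right)^{2}} \, dx = \frac{7 \pi}{2 a^{2}},$$
so $\int_{0}^{\infty} - \frac{7}{\left(a^{2} + x^{2}\right)^{2}} \, dx = - \frac{7 \pi}{4 a^{3}}$.

Repeating — each differentiation of $1/(x^2+a^2)^j$ produces $-2ja/(x^2+a^2)^{j+1}$ — and dividing through by $-2ja$ at each step yields, after $2$ differentiations in total,
$$\int_{0}^{\infty} - \frac{7}{\left(a^{2} + x^{2}\right)^{3}} \, dx = - \frac{21 \pi}{16 a^{5}}.$$

Setting $a = 3$:
$$I = - \frac{7 \pi}{1296}.$$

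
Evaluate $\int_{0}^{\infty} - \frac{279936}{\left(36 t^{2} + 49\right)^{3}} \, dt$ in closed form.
$- \frac{8748 \pi}{16807}$

Begin with the known result
$$J(a) = \int_{0}^{\infty} - \frac{6}{a^{2} + t^{2}} \, dt = - \frac{3 \pi}{a}.$$

Differentiating under the integral sign with respect to $a$,
$$\frac{dJ}{da} = \int_{0}^{\infty} \frac{12 a}{\left(a^{2} + t^{2}\right)^{2}} \, dt = \frac{3 \pi}{a^{2}},$$
so $\int_{0}^{\infty} - \frac{6}{\left(a^{2} + t^{2}\right)^{2}} \, dt = - \frac{3 \pi}{2 a^{3}}$.

Repeating — each differentiation of $1/(t^2+a^2)^j$ produces $-2ja/(t^2+a^2)^{j+1}$ — and dividing through by $-2ja$ at each step yields, after $2$ differentiations in total,
$$\int_{0}^{\infty} - \frac{6}{\left(a^{2} + t^{2}\right)^{3}} \, dt = - \frac{9 \pi}{8 a^{5}}.$$

Setting $a = \frac{7}{6}$:
$$I = - \frac{8748 \pi}{16807}.$$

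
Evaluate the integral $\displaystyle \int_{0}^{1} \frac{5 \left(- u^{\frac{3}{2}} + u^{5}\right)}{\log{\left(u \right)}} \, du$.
$\log{\left(\frac{248832}{3125} \right)}$

Replace the exponent $5$ by a parameter $a$: let $I(a) = \int_{0}^{1} \frac{5 \left(- u^{\frac{3}{2}} + u^{a}\right)}{\log{\left(u \right)}} \, du$.

Since $\dfrac{\partial}{\partial a}\,u^{a} = u^{a} \ln u$, the $\ln u$ in the denominator cancels and
$$\frac{dI}{da} = \int_{0}^{1} 5 u^{a} \, du = 5 \left[\frac{u^{a+1}}{a+1}\right]_0^1 = \frac{5}{a + 1}.$$

Integrating with respect to $a$ gives $I(a) = \log{\left(\frac{32 \left(a + 1\right)^{5}}{3125} \right)} + C$.

At $a = \frac{3}{2}$ the integrand is identically $0$, so $I(\frac{3}{2}) = 0$. The closed form gives $0$, hence $C = 0$.

Setting $a = 5$:
$$I = \log{\left(\frac{248832}{3125} \right)}.$$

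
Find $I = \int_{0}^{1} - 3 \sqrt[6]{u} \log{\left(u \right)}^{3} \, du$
$\frac{23328}{2401}$

Consider the simpler parametrised integral
$$J(a) = \int_{0}^{1} - 3 u^{a} \, du = - \frac{3}{a + 1}.$$

Differentiating under the integral sign brings down a factor of $\ln u$:
$$\frac{dJ}{da} = \int_{0}^{1} - 3 u^{a} \log{\left(u \right)} \, du = \frac{3}{\left(a + 1\right)^{2}}.$$

Repeating $3$ times in total — each differentiation brings down another $\ln u$ — gives
$$\frac{d^{3}J}{da^{3}} = \int_{0}^{1} - 3 u^{a} \log{\left(u \right)}^{3} \, du = \frac{18}{\left(a + 1\right)^{4}},$$
and the integrand here is exactly the target integrand, so $I = \frac{18}{\left(a + 1\right)^{4}}$.

Setting $a = \frac{1}{6}$:
$$I = \frac{23328}{2401}.$$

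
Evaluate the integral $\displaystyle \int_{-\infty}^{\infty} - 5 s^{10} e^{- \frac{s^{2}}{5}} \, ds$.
$- \frac{14765625 \sqrt{5} \sqrt{\pi}}{32}$

Start from the elementary integral
$$J(a) = \int_{-\infty}^{\infty} - 5 e^{- a s^{2}} \, ds = - \frac{5 \sqrt{\pi}}{\sqrt{a}}.$$

Differentiating under the integral sign brings down a factor of $(-s^2)$:
$$\frac{dJ}{da} = \int_{-\infty}^{\infty} 5 s^{2} e^{- a s^{2}} \, ds = \frac{5 \sqrt{\pi}}{2 a^{\frac{3}{2}}}.$$

Repeating $5$ times in total — each differentiation brings down another $(-s^2)$ — gives
$$\frac{d^{5}J}{da^{5}} = \int_{-\infty}^{\infty} 5 s^{10} e^{- a s^{2}} \, ds = \frac{4725 \sqrt{\pi}}{32 a^{\frac{11}{2}}},$$
and the integrand here is $(-1)^{5}$ times the target integrand, so $I = (-1)^{5}\,\frac{d^{5}J}{da^{5}} = - \frac{4725 \sqrt{\pi}}{32 a^{\frac{11}{2}}}$.

Setting $a = \frac{1}{5}$:
$$I = - \frac{14765625 \sqrt{5} \sqrt{\pi}}{32}.$$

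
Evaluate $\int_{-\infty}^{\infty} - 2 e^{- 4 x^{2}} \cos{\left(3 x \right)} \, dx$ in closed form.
$- \frac{\sqrt{\pi}}{e^{\frac{9}{16}}}$

Treat the cosine frequency as a parameter and define $I(b) = \int_{-\infty}^{\infty} - 2 e^{- 4 x^{2}} \cos{\left(b x \right)} \, dx$.

Differentiating under the integral sign,
$$I'(b) = \int_{-\infty}^{\infty} 2 x e^{- 4 x^{2}} \sin{\left(b x \right)} \, dx.$$

Integrate $\int_{-\infty}^{\infty} x \sin(b x)\, e^{- 4 x^{2}}\, dx$ by parts with $u = \sin(b x)$ and $dv = x\, e^{- 4 x^{2}}\, dx$, giving $v = - \frac{e^{- 4 x^{2}}}{8}$. The boundary term vanishes and
$$\int_{-\infty}^{\infty} x \sin(b x)\, e^{- 4 x^{2}}\, dx = \frac{b}{8} \int_{-\infty}^{\infty} \cos(b x)\, e^{- 4 x^{2}}\, dx,$$
so $I'(b) = - \frac{b}{8}\, I(b)$.

This is a separable first-order ODE; solving with the initial condition $I(0) = \int_{-\infty}^{\infty} - 2 e^{- 4 x^{2}}\,dx = - \sqrt{\pi}$ gives
$$I(b) = - \sqrt{\pi} e^{- \frac{b^{2}}{16}}.$$

Setting $b = 3$:
$$I = - \frac{\sqrt{\pi}}{e^{\frac{9}{16}}}.$$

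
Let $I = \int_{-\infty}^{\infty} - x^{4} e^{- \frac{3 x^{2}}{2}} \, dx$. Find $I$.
$- \frac{\sqrt{6} \sqrt{\pi}}{9}$

Start from the elementary integral
$$J(a) = \int_{-\infty}^{\infty} - e^{- a x^{2}} \, dx = - \frac{\sqrt{\pi}}{\sqrt{a}}.$$

Differentiating under the integral sign brings down a factor of $(-x^2)$:
$$\frac{dJ}{da} = \int_{-\infty}^{\infty} x^{2} e^{- a x^{2}} \, dx = \frac{\sqrt{\pi}}{2 a^{\frac{3}{2}}}.$$

Repeating twice in total — each differentiation brings down another $(-x^2)$ — gives
$$\frac{d^{2}J}{da^{2}} = \int_{-\infty}^{\infty} - x^{4} e^{- a x^{2}} \, dx = - \frac{3 \sqrt{\pi}}{4 a^{\frac{5}{2}}},$$
and the integrand here is exactly the target integrand, so $I = - \frac{3 \sqrt{\pi}}{4 a^{\frac{5}{2}}}$.

Setting $a = \frac{3}{2}$:
$$I = - \frac{\sqrt{6} \sqrt{\pi}}{9}.$$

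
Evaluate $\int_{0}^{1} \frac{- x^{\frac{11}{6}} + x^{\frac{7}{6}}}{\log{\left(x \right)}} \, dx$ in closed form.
$\log{\left(\frac{13}{17} \right)}$

Consider the one-parameter family: let $I(a) = \int_{0}^{1} \frac{- x^{\frac{11}{6}} + x^{a}}{\log{\left(x \right)}} \, dx$.

Since $\dfrac{\partial}{\partial a}\,x^{a} = x^{a} \ln x$, the $\ln x$ in the denominator cancels and
$$\frac{dI}{da} = \int_{0}^{1} x^{a} \, dx = \left[\frac{x^{a+1}}{a+1}\right]_0^1 = \frac{1}{a + 1}.$$

Integrating with respect to $a$ gives $I(a) = \log{\left(\frac{6 a}{17} + \frac{6}{17} \right)} + C$.

At $a = \frac{11}{6}$ the integrand is identically $0$, so $I(\frac{11}{6}) = 0$. The closed form gives $0$, hence $C = 0$.

Setting $a = \frac{7}{6}$:
$$I = \log{\left(\frac{13}{17} \right)}.$$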